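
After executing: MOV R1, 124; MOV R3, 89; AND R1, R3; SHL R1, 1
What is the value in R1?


Register state trace:
  MOV R1, 124  → R1 = 124 (0b01111100)
  MOV R3, 89  → R3 = 89 (0b01011001)
  AND R1, R3  → R1 = 124 AND 89 = 88 (0b01011000)
  SHL R1, 1  → R1 = 88 << 1 = 176
Final: R1 = 176

176


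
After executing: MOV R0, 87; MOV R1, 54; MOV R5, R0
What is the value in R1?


Register state trace:
  MOV R0, 87  → R0 = 87
  MOV R1, 54  → R1 = 54
  MOV R5, R0  → R5 = 87
Final: R1 = 54

54


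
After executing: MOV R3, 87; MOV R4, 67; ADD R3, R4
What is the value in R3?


Register state trace:
  MOV R3, 87  → R3 = 87
  MOV R4, 67  → R4 = 67
  ADD R3, R4  → R3 = 87 + 67 = 154
Final: R3 = 154

154


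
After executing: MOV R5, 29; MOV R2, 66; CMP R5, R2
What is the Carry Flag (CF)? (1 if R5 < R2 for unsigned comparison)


Register state trace:
  MOV R5, 29  → R5 = 29
  MOV R2, 66  → R2 = 66
  CMP R5, R2  → unsigned 29 - 66: borrow occurs
  29 < 66, so CF = 1
CF = 1

1


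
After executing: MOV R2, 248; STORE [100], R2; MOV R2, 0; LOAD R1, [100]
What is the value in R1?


Register and memory trace:
  MOV R2, 248  → R2 = 248
  STORE [100], R2  → mem[100] = 248
  MOV R2, 0  → R2 = 0
  LOAD R1, [100]  → R1 = mem[100] = 248
Final: R1 = 248

248


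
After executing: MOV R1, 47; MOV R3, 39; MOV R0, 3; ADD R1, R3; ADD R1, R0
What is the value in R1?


Register state trace:
  MOV R1, 47  → R1 = 47
  MOV R3, 39  → R3 = 39
  MOV R0, 3  → R0 = 3
  ADD R1, R3  → R1 = 47 + 39 = 86
  ADD R1, R0  → R1 = 86 + 3 = 89
Final: R1 = 89

89


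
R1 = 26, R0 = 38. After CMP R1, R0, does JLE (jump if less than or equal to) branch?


Trace:
  R1 = 26, R0 = 38
  CMP R1, R0  → compares 26 vs 38
  JLE checks: is 26 less than or equal to 38?
  26 < 38, so condition is true
Branch taken: Yes

Yes


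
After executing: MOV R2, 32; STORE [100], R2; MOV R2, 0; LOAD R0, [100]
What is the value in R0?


Register and memory trace:
  MOV R2, 32  → R2 = 32
  STORE [100], R2  → mem[100] = 32
  MOV R2, 0  → R2 = 0
  LOAD R0, [100]  → R0 = mem[100] = 32
Final: R0 = 32

32


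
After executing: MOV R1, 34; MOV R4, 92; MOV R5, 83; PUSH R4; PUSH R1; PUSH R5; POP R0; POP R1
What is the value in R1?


Stack trace (top is rightmost):
  MOV R1, 34  → R1 = 34
  MOV R4, 92  → R4 = 92
  MOV R5, 83  → R5 = 83
  PUSH R4  → stack: [92]
  PUSH R1  → stack: [92, 34]
  PUSH R5  → stack: [92, 34, 83]
  POP R0  → R0 = 83, stack: [92, 34]
  POP R1  → R1 = 34, stack: [92]
Final: R1 = 34

34


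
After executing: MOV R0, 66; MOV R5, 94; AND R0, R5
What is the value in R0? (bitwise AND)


Register state trace:
  MOV R0, 66  → R0 = 66 (0b01000010)
  MOV R5, 94  → R5 = 94 (0b01011110)
  AND R0, R5  → R0 = 66 AND 94 = 66 (0b01000010)
Final: R0 = 66

66


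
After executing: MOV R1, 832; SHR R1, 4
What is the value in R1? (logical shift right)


Register state trace:
  MOV R1, 832  → R1 = 832
  SHR R1, 4  → R1 = 832 >> 4 = 832 // 2^4 = 52
Final: R1 = 52

52


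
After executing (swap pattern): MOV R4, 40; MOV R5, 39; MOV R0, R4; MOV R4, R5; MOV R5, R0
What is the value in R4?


Register state trace (swap pattern):
  MOV R4, 40  → R4 = 40
  MOV R5, 39  → R5 = 39
  MOV R0, R4  → R0 = 40  (save R4)
  MOV R4, R5  → R4 = 39  (R4 gets R5's value)
  MOV R5, R0  → R5 = 40  (R5 gets saved value)
Final: R4 = 39

39


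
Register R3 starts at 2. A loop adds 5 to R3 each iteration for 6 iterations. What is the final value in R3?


Starting value: R3 = 2
  Iter 1: R3 = 2 + 5 = 7
  Iter 2: R3 = 7 + 5 = 12
  Iter 3: R3 = 12 + 5 = 17
  Iter 4: R3 = 17 + 5 = 22
  Iter 5: R3 = 22 + 5 = 27
  Iter 6: R3 = 27 + 5 = 32
Final: R3 = 32

32


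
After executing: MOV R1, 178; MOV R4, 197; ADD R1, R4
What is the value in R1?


Register state trace:
  MOV R1, 178  → R1 = 178
  MOV R4, 197  → R4 = 197
  ADD R1, R4  → R1 = 178 + 197 = 375
Final: R1 = 375

375


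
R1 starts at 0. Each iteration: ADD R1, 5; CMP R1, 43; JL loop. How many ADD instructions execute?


Loop trace (R1 starts at 0, target 43, step 5):
  ADD #1: R1 = 0 + 5 = 5  → 5 < 43, loop
  ADD #2: R1 = 5 + 5 = 10  → 10 < 43, loop
  ADD #3: R1 = 10 + 5 = 15  → 15 < 43, loop
  ADD #4: R1 = 15 + 5 = 20  → 20 < 43, loop
  ADD #5: R1 = 20 + 5 = 25  → 25 < 43, loop
  ADD #6: R1 = 25 + 5 = 30  → 30 < 43, loop
  ADD #7: R1 = 30 + 5 = 35  → 35 < 43, loop
  ADD #8: R1 = 35 + 5 = 40  → 40 < 43, loop
  ADD #9: R1 = 40 + 5 = 45  → 45 >= 43, exit
Total ADD instructions: 9

9


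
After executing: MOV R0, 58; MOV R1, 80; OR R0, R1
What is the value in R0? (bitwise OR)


Register state trace:
  MOV R0, 58  → R0 = 58 (0b00111010)
  MOV R1, 80  → R1 = 80 (0b01010000)
  OR R0, R1   → R0 = 58 OR 80 = 122 (0b01111010)
Final: R0 = 122

122


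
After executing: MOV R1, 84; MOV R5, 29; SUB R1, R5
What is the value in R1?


Register state trace:
  MOV R1, 84  → R1 = 84
  MOV R5, 29  → R5 = 29
  SUB R1, R5  → R1 = 84 - 29 = 55
Final: R1 = 55

55


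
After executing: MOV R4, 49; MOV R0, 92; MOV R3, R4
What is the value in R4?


Register state trace:
  MOV R4, 49  → R4 = 49
  MOV R0, 92  → R0 = 92
  MOV R3, R4  → R3 = 49
Final: R4 = 49

49


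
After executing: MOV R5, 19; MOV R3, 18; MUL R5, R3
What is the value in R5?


Register state trace:
  MOV R5, 19  → R5 = 19
  MOV R3, 18  → R3 = 18
  MUL R5, R3  → R5 = 19 * 18 = 342
Final: R5 = 342

342


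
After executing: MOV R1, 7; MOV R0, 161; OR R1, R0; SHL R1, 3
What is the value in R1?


Register state trace:
  MOV R1, 7  → R1 = 7 (0b00000111)
  MOV R0, 161  → R0 = 161 (0b10100001)
  OR R1, R0  → R1 = 7 OR 161 = 167 (0b10100111)
  SHL R1, 3  → R1 = 167 << 3 = 1336
Final: R1 = 1336

1336


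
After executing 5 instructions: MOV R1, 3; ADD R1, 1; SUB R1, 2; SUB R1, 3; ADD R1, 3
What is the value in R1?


Register state trace:
  MOV R1, 3  → R1 = 3
  ADD R1, 1  → R1 = 3 + 1 = 4
  SUB R1, 2  → R1 = 4 - 2 = 2
  SUB R1, 3  → R1 = 2 - 3 = -1
  ADD R1, 3  → R1 = -1 + 3 = 2
Final: R1 = 2

2


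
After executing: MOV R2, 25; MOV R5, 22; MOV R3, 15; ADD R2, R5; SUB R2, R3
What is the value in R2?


Register state trace:
  MOV R2, 25  → R2 = 25
  MOV R5, 22  → R5 = 22
  MOV R3, 15  → R3 = 15
  ADD R2, R5  → R2 = 25 + 22 = 47
  SUB R2, R3  → R2 = 47 - 15 = 32
Final: R2 = 32

32


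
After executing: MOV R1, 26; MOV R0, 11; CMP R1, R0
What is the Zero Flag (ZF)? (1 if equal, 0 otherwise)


Register state trace:
  MOV R1, 26  → R1 = 26
  MOV R0, 11  → R0 = 11
  CMP R1, R0  → computes 26 - 11 = 15
  Result is nonzero, so values are not equal
ZF = 0

0


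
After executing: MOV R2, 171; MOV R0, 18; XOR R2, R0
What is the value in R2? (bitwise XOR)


Register state trace:
  MOV R2, 171  → R2 = 171 (0b10101011)
  MOV R0, 18  → R0 = 18 (0b00010010)
  XOR R2, R0  → R2 = 171 XOR 18 = 185 (0b10111001)
Final: R2 = 185

185


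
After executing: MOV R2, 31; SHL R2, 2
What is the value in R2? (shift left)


Register state trace:
  MOV R2, 31  → R2 = 31
  SHL R2, 2  → R2 = 31 << 2 = 31 * 2^2 = 124
Final: R2 = 124

124


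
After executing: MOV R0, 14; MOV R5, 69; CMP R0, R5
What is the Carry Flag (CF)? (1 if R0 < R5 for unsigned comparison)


Register state trace:
  MOV R0, 14  → R0 = 14
  MOV R5, 69  → R5 = 69
  CMP R0, R5  → unsigned 14 - 69: borrow occurs
  14 < 69, so CF = 1
CF = 1

1


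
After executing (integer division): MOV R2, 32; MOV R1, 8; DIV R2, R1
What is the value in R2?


Register state trace:
  MOV R2, 32  → R2 = 32
  MOV R1, 8  → R1 = 8
  DIV R2, R1  → R2 = 32 // 8 = 4
Final: R2 = 4

4


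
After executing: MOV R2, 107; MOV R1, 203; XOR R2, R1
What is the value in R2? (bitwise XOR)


Register state trace:
  MOV R2, 107  → R2 = 107 (0b01101011)
  MOV R1, 203  → R1 = 203 (0b11001011)
  XOR R2, R1  → R2 = 107 XOR 203 = 160 (0b10100000)
Final: R2 = 160

160


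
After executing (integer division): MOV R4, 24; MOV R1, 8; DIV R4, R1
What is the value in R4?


Register state trace:
  MOV R4, 24  → R4 = 24
  MOV R1, 8  → R1 = 8
  DIV R4, R1  → R4 = 24 // 8 = 3
Final: R4 = 3

3


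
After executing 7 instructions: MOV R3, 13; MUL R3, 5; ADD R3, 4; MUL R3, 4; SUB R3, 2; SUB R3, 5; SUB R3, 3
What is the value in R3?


Register state trace:
  MOV R3, 13  → R3 = 13
  MUL R3, 5  → R3 = 13 * 5 = 65
  ADD R3, 4  → R3 = 65 + 4 = 69
  MUL R3, 4  → R3 = 69 * 4 = 276
  SUB R3, 2  → R3 = 276 - 2 = 274
  SUB R3, 5  → R3 = 274 - 5 = 269
  SUB R3, 3  → R3 = 269 - 3 = 266
Final: R3 = 266

266


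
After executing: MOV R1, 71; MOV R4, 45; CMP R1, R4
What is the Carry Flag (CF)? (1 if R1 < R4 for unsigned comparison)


Register state trace:
  MOV R1, 71  → R1 = 71
  MOV R4, 45  → R4 = 45
  CMP R1, R4  → unsigned 71 - 45: no borrow
  71 >= 45, so CF = 0
CF = 0

0


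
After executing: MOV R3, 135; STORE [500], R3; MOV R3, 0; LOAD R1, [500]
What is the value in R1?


Register and memory trace:
  MOV R3, 135  → R3 = 135
  STORE [500], R3  → mem[500] = 135
  MOV R3, 0  → R3 = 0
  LOAD R1, [500]  → R1 = mem[500] = 135
Final: R1 = 135

135


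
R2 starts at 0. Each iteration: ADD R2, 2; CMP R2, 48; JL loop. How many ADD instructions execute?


Loop trace (R2 starts at 0, target 48, step 2):
  ADD #1: R2 = 0 + 2 = 2  → 2 < 48, loop
  ADD #2: R2 = 2 + 2 = 4  → 4 < 48, loop
  ADD #3: R2 = 4 + 2 = 6  → 6 < 48, loop
  ADD #4: R2 = 6 + 2 = 8  → 8 < 48, loop
  ADD #5: R2 = 8 + 2 = 10  → 10 < 48, loop
  ADD #6: R2 = 10 + 2 = 12  → 12 < 48, loop
  ADD #7: R2 = 12 + 2 = 14  → 14 < 48, loop
  ADD #8: R2 = 14 + 2 = 16  → 16 < 48, loop
  ADD #9: R2 = 16 + 2 = 18  → 18 < 48, loop
  ADD #10: R2 = 18 + 2 = 20  → 20 < 48, loop
  ADD #11: R2 = 20 + 2 = 22  → 22 < 48, loop
  ADD #12: R2 = 22 + 2 = 24  → 24 < 48, loop
  ADD #13: R2 = 24 + 2 = 26  → 26 < 48, loop
  ADD #14: R2 = 26 + 2 = 28  → 28 < 48, loop
  ADD #15: R2 = 28 + 2 = 30  → 30 < 48, loop
  ADD #16: R2 = 30 + 2 = 32  → 32 < 48, loop
  ADD #17: R2 = 32 + 2 = 34  → 34 < 48, loop
  ADD #18: R2 = 34 + 2 = 36  → 36 < 48, loop
  ADD #19: R2 = 36 + 2 = 38  → 38 < 48, loop
  ADD #20: R2 = 38 + 2 = 40  → 40 < 48, loop
  ADD #21: R2 = 40 + 2 = 42  → 42 < 48, loop
  ADD #22: R2 = 42 + 2 = 44  → 44 < 48, loop
  ADD #23: R2 = 44 + 2 = 46  → 46 < 48, loop
  ADD #24: R2 = 46 + 2 = 48  → 48 >= 48, exit
Total ADD instructions: 24

24


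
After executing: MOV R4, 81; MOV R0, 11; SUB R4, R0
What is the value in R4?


Register state trace:
  MOV R4, 81  → R4 = 81
  MOV R0, 11  → R0 = 11
  SUB R4, R0  → R4 = 81 - 11 = 70
Final: R4 = 70

70


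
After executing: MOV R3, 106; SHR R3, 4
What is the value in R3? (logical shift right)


Register state trace:
  MOV R3, 106  → R3 = 106
  SHR R3, 4  → R3 = 106 >> 4 = 106 // 2^4 = 6
Final: R3 = 6

6


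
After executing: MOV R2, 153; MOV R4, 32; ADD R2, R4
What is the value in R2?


Register state trace:
  MOV R2, 153  → R2 = 153
  MOV R4, 32  → R4 = 32
  ADD R2, R4  → R2 = 153 + 32 = 185
Final: R2 = 185

185


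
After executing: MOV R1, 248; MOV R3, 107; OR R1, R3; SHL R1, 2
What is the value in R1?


Register state trace:
  MOV R1, 248  → R1 = 248 (0b11111000)
  MOV R3, 107  → R3 = 107 (0b01101011)
  OR R1, R3  → R1 = 248 OR 107 = 251 (0b11111011)
  SHL R1, 2  → R1 = 251 << 2 = 1004
Final: R1 = 1004

1004


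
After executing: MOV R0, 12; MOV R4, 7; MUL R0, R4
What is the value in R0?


Register state trace:
  MOV R0, 12  → R0 = 12
  MOV R4, 7  → R4 = 7
  MUL R0, R4  → R0 = 12 * 7 = 84
Final: R0 = 84

84


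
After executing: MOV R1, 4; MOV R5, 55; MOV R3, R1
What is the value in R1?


Register state trace:
  MOV R1, 4  → R1 = 4
  MOV R5, 55  → R5 = 55
  MOV R3, R1  → R3 = 4
Final: R1 = 4

4


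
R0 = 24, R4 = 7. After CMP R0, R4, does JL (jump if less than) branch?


Trace:
  R0 = 24, R4 = 7
  CMP R0, R4  → compares 24 vs 7
  JL checks: is 24 less than 7?
  24 > 7, so condition is false
Branch taken: No

No


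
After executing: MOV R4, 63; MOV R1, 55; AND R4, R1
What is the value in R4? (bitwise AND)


Register state trace:
  MOV R4, 63  → R4 = 63 (0b00111111)
  MOV R1, 55  → R1 = 55 (0b00110111)
  AND R4, R1  → R4 = 63 AND 55 = 55 (0b00110111)
Final: R4 = 55

55


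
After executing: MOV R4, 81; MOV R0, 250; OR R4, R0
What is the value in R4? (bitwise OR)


Register state trace:
  MOV R4, 81  → R4 = 81 (0b01010001)
  MOV R0, 250  → R0 = 250 (0b11111010)
  OR R4, R0   → R4 = 81 OR 250 = 251 (0b11111011)
Final: R4 = 251

251


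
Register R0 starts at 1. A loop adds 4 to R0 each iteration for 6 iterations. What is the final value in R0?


Starting value: R0 = 1
  Iter 1: R0 = 1 + 4 = 5
  Iter 2: R0 = 5 + 4 = 9
  Iter 3: R0 = 9 + 4 = 13
  Iter 4: R0 = 13 + 4 = 17
  Iter 5: R0 = 17 + 4 = 21
  Iter 6: R0 = 21 + 4 = 25
Final: R0 = 25

25


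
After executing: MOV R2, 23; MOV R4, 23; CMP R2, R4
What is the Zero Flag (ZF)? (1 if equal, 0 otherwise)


Register state trace:
  MOV R2, 23  → R2 = 23
  MOV R4, 23  → R4 = 23
  CMP R2, R4  → computes 23 - 23 = 0
  Result is zero, so values are equal
ZF = 1

1


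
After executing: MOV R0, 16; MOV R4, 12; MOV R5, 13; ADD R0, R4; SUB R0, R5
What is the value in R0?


Register state trace:
  MOV R0, 16  → R0 = 16
  MOV R4, 12  → R4 = 12
  MOV R5, 13  → R5 = 13
  ADD R0, R4  → R0 = 16 + 12 = 28
  SUB R0, R5  → R0 = 28 - 13 = 15
Final: R0 = 15

15


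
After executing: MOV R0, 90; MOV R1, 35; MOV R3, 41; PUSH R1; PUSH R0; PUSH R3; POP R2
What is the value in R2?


Stack trace (top is rightmost):
  MOV R0, 90  → R0 = 90
  MOV R1, 35  → R1 = 35
  MOV R3, 41  → R3 = 41
  PUSH R1  → stack: [35]
  PUSH R0  → stack: [35, 90]
  PUSH R3  → stack: [35, 90, 41]
  POP R2  → R2 = 41, stack: [35, 90]
Final: R2 = 41

41


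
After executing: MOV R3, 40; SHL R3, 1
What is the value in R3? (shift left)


Register state trace:
  MOV R3, 40  → R3 = 40
  SHL R3, 1  → R3 = 40 << 1 = 40 * 2^1 = 80
Final: R3 = 80

80


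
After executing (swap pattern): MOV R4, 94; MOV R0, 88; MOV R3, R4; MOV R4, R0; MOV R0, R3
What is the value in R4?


Register state trace (swap pattern):
  MOV R4, 94  → R4 = 94
  MOV R0, 88  → R0 = 88
  MOV R3, R4  → R3 = 94  (save R4)
  MOV R4, R0  → R4 = 88  (R4 gets R0's value)
  MOV R0, R3  → R0 = 94  (R0 gets saved value)
Final: R4 = 88

88


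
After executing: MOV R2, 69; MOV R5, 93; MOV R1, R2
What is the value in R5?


Register state trace:
  MOV R2, 69  → R2 = 69
  MOV R5, 93  → R5 = 93
  MOV R1, R2  → R1 = 69
Final: R5 = 93

93


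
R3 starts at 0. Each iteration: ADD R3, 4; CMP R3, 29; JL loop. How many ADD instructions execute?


Loop trace (R3 starts at 0, target 29, step 4):
  ADD #1: R3 = 0 + 4 = 4  → 4 < 29, loop
  ADD #2: R3 = 4 + 4 = 8  → 8 < 29, loop
  ADD #3: R3 = 8 + 4 = 12  → 12 < 29, loop
  ADD #4: R3 = 12 + 4 = 16  → 16 < 29, loop
  ADD #5: R3 = 16 + 4 = 20  → 20 < 29, loop
  ADD #6: R3 = 20 + 4 = 24  → 24 < 29, loop
  ADD #7: R3 = 24 + 4 = 28  → 28 < 29, loop
  ADD #8: R3 = 28 + 4 = 32  → 32 >= 29, exit
Total ADD instructions: 8

8


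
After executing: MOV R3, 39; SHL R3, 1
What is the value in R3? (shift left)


Register state trace:
  MOV R3, 39  → R3 = 39
  SHL R3, 1  → R3 = 39 << 1 = 39 * 2^1 = 78
Final: R3 = 78

78


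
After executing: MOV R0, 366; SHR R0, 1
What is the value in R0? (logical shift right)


Register state trace:
  MOV R0, 366  → R0 = 366
  SHR R0, 1  → R0 = 366 >> 1 = 366 // 2^1 = 183
Final: R0 = 183

183


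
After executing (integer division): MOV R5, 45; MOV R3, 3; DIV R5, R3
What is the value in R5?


Register state trace:
  MOV R5, 45  → R5 = 45
  MOV R3, 3  → R3 = 3
  DIV R5, R3  → R5 = 45 // 3 = 15
Final: R5 = 15

15


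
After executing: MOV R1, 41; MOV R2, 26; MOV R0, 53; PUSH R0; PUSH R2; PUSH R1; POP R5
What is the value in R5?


Stack trace (top is rightmost):
  MOV R1, 41  → R1 = 41
  MOV R2, 26  → R2 = 26
  MOV R0, 53  → R0 = 53
  PUSH R0  → stack: [53]
  PUSH R2  → stack: [53, 26]
  PUSH R1  → stack: [53, 26, 41]
  POP R5  → R5 = 41, stack: [53, 26]
Final: R5 = 41

41


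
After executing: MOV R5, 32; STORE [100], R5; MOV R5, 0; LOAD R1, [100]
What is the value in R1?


Register and memory trace:
  MOV R5, 32  → R5 = 32
  STORE [100], R5  → mem[100] = 32
  MOV R5, 0  → R5 = 0
  LOAD R1, [100]  → R1 = mem[100] = 32
Final: R1 = 32

32


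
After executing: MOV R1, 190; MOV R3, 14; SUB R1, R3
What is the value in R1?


Register state trace:
  MOV R1, 190  → R1 = 190
  MOV R3, 14  → R3 = 14
  SUB R1, R3  → R1 = 190 - 14 = 176
Final: R1 = 176

176


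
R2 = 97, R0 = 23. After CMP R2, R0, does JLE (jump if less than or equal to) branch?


Trace:
  R2 = 97, R0 = 23
  CMP R2, R0  → compares 97 vs 23
  JLE checks: is 97 less than or equal to 23?
  97 > 23, so condition is false
Branch taken: No

No


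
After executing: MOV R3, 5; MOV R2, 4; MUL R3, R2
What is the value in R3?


Register state trace:
  MOV R3, 5  → R3 = 5
  MOV R2, 4  → R2 = 4
  MUL R3, R2  → R3 = 5 * 4 = 20
Final: R3 = 20

20


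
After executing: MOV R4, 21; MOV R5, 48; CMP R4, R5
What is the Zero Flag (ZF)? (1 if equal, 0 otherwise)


Register state trace:
  MOV R4, 21  → R4 = 21
  MOV R5, 48  → R5 = 48
  CMP R4, R5  → computes 21 - 48 = -27
  Result is nonzero, so values are not equal
ZF = 0

0


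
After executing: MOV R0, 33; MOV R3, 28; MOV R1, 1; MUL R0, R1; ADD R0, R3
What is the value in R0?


Register state trace:
  MOV R0, 33  → R0 = 33
  MOV R3, 28  → R3 = 28
  MOV R1, 1  → R1 = 1
  MUL R0, R1  → R0 = 33 * 1 = 33
  ADD R0, R3  → R0 = 33 + 28 = 61
Final: R0 = 61

61


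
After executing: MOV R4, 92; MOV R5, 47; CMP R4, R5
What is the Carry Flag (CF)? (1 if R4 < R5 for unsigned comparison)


Register state trace:
  MOV R4, 92  → R4 = 92
  MOV R5, 47  → R5 = 47
  CMP R4, R5  → unsigned 92 - 47: no borrow
  92 >= 47, so CF = 0
CF = 0

0


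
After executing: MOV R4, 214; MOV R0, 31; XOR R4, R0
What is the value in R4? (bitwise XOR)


Register state trace:
  MOV R4, 214  → R4 = 214 (0b11010110)
  MOV R0, 31  → R0 = 31 (0b00011111)
  XOR R4, R0  → R4 = 214 XOR 31 = 201 (0b11001001)
Final: R4 = 201

201


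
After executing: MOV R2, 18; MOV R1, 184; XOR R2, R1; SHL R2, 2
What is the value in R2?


Register state trace:
  MOV R2, 18  → R2 = 18 (0b00010010)
  MOV R1, 184  → R1 = 184 (0b10111000)
  XOR R2, R1  → R2 = 18 XOR 184 = 170 (0b10101010)
  SHL R2, 2  → R2 = 170 << 2 = 680
Final: R2 = 680

680


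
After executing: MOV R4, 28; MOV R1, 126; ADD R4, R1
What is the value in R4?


Register state trace:
  MOV R4, 28  → R4 = 28
  MOV R1, 126  → R1 = 126
  ADD R4, R1  → R4 = 28 + 126 = 154
Final: R4 = 154

154


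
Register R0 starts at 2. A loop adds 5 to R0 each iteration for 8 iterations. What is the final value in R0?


Starting value: R0 = 2
  Iter 1: R0 = 2 + 5 = 7
  Iter 2: R0 = 7 + 5 = 12
  Iter 3: R0 = 12 + 5 = 17
  Iter 4: R0 = 17 + 5 = 22
  Iter 5: R0 = 22 + 5 = 27
  Iter 6: R0 = 27 + 5 = 32
  Iter 7: R0 = 32 + 5 = 37
  Iter 8: R0 = 37 + 5 = 42
Final: R0 = 42

42


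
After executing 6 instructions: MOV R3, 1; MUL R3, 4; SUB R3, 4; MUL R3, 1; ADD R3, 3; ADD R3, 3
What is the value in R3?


Register state trace:
  MOV R3, 1  → R3 = 1
  MUL R3, 4  → R3 = 1 * 4 = 4
  SUB R3, 4  → R3 = 4 - 4 = 0
  MUL R3, 1  → R3 = 0 * 1 = 0
  ADD R3, 3  → R3 = 0 + 3 = 3
  ADD R3, 3  → R3 = 3 + 3 = 6
Final: R3 = 6

6


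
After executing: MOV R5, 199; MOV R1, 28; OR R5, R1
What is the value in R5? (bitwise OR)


Register state trace:
  MOV R5, 199  → R5 = 199 (0b11000111)
  MOV R1, 28  → R1 = 28 (0b00011100)
  OR R5, R1   → R5 = 199 OR 28 = 223 (0b11011111)
Final: R5 = 223

223


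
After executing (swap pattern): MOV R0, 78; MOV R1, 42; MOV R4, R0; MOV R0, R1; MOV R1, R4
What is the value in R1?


Register state trace (swap pattern):
  MOV R0, 78  → R0 = 78
  MOV R1, 42  → R1 = 42
  MOV R4, R0  → R4 = 78  (save R0)
  MOV R0, R1  → R0 = 42  (R0 gets R1's value)
  MOV R1, R4  → R1 = 78  (R1 gets saved value)
Final: R1 = 78

78


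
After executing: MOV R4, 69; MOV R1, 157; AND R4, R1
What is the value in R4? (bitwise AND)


Register state trace:
  MOV R4, 69  → R4 = 69 (0b01000101)
  MOV R1, 157  → R1 = 157 (0b10011101)
  AND R4, R1  → R4 = 69 AND 157 = 5 (0b00000101)
Final: R4 = 5

5


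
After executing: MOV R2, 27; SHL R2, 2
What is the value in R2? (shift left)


Register state trace:
  MOV R2, 27  → R2 = 27
  SHL R2, 2  → R2 = 27 << 2 = 27 * 2^2 = 108
Final: R2 = 108

108


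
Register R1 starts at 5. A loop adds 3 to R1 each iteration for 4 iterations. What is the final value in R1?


Starting value: R1 = 5
  Iter 1: R1 = 5 + 3 = 8
  Iter 2: R1 = 8 + 3 = 11
  Iter 3: R1 = 11 + 3 = 14
  Iter 4: R1 = 14 + 3 = 17
Final: R1 = 17

17


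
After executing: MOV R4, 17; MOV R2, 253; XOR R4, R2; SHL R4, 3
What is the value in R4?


Register state trace:
  MOV R4, 17  → R4 = 17 (0b00010001)
  MOV R2, 253  → R2 = 253 (0b11111101)
  XOR R4, R2  → R4 = 17 XOR 253 = 236 (0b11101100)
  SHL R4, 3  → R4 = 236 << 3 = 1888
Final: R4 = 1888

1888


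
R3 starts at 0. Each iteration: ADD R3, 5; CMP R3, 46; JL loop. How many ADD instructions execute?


Loop trace (R3 starts at 0, target 46, step 5):
  ADD #1: R3 = 0 + 5 = 5  → 5 < 46, loop
  ADD #2: R3 = 5 + 5 = 10  → 10 < 46, loop
  ADD #3: R3 = 10 + 5 = 15  → 15 < 46, loop
  ADD #4: R3 = 15 + 5 = 20  → 20 < 46, loop
  ADD #5: R3 = 20 + 5 = 25  → 25 < 46, loop
  ADD #6: R3 = 25 + 5 = 30  → 30 < 46, loop
  ADD #7: R3 = 30 + 5 = 35  → 35 < 46, loop
  ADD #8: R3 = 35 + 5 = 40  → 40 < 46, loop
  ADD #9: R3 = 40 + 5 = 45  → 45 < 46, loop
  ADD #10: R3 = 45 + 5 = 50  → 50 >= 46, exit
Total ADD instructions: 10

10


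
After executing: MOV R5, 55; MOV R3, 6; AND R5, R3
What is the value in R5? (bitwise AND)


Register state trace:
  MOV R5, 55  → R5 = 55 (0b00110111)
  MOV R3, 6  → R3 = 6 (0b00000110)
  AND R5, R3  → R5 = 55 AND 6 = 6 (0b00000110)
Final: R5 = 6

6


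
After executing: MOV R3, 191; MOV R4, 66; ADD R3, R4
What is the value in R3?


Register state trace:
  MOV R3, 191  → R3 = 191
  MOV R4, 66  → R4 = 66
  ADD R3, R4  → R3 = 191 + 66 = 257
Final: R3 = 257

257


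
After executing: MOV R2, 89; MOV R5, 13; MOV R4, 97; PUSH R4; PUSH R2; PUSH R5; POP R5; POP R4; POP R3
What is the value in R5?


Stack trace (top is rightmost):
  MOV R2, 89  → R2 = 89
  MOV R5, 13  → R5 = 13
  MOV R4, 97  → R4 = 97
  PUSH R4  → stack: [97]
  PUSH R2  → stack: [97, 89]
  PUSH R5  → stack: [97, 89, 13]
  POP R5  → R5 = 13, stack: [97, 89]
  POP R4  → R4 = 89, stack: [97]
  POP R3  → R3 = 97, stack: []
Final: R5 = 13

13


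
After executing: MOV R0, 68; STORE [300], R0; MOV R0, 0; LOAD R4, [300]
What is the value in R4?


Register and memory trace:
  MOV R0, 68  → R0 = 68
  STORE [300], R0  → mem[300] = 68
  MOV R0, 0  → R0 = 0
  LOAD R4, [300]  → R4 = mem[300] = 68
Final: R4 = 68

68


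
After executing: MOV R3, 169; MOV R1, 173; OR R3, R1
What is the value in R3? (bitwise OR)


Register state trace:
  MOV R3, 169  → R3 = 169 (0b10101001)
  MOV R1, 173  → R1 = 173 (0b10101101)
  OR R3, R1   → R3 = 169 OR 173 = 173 (0b10101101)
Final: R3 = 173

173


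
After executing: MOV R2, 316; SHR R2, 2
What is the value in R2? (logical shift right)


Register state trace:
  MOV R2, 316  → R2 = 316
  SHR R2, 2  → R2 = 316 >> 2 = 316 // 2^2 = 79
Final: R2 = 79

79


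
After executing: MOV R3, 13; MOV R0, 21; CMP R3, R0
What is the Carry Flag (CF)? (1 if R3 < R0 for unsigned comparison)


Register state trace:
  MOV R3, 13  → R3 = 13
  MOV R0, 21  → R0 = 21
  CMP R3, R0  → unsigned 13 - 21: borrow occurs
  13 < 21, so CF = 1
CF = 1

1


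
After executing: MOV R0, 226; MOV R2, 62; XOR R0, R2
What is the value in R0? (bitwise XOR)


Register state trace:
  MOV R0, 226  → R0 = 226 (0b11100010)
  MOV R2, 62  → R2 = 62 (0b00111110)
  XOR R0, R2  → R0 = 226 XOR 62 = 220 (0b11011100)
Final: R0 = 220

220


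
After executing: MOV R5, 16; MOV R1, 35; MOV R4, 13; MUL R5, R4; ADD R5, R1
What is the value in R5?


Register state trace:
  MOV R5, 16  → R5 = 16
  MOV R1, 35  → R1 = 35
  MOV R4, 13  → R4 = 13
  MUL R5, R4  → R5 = 16 * 13 = 208
  ADD R5, R1  → R5 = 208 + 35 = 243
Final: R5 = 243

243


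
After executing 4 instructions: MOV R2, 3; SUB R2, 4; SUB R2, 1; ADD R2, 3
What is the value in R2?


Register state trace:
  MOV R2, 3  → R2 = 3
  SUB R2, 4  → R2 = 3 - 4 = -1
  SUB R2, 1  → R2 = -1 - 1 = -2
  ADD R2, 3  → R2 = -2 + 3 = 1
Final: R2 = 1

1


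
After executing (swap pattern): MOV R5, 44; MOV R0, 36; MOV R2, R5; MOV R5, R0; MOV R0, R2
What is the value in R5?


Register state trace (swap pattern):
  MOV R5, 44  → R5 = 44
  MOV R0, 36  → R0 = 36
  MOV R2, R5  → R2 = 44  (save R5)
  MOV R5, R0  → R5 = 36  (R5 gets R0's value)
  MOV R0, R2  → R0 = 44  (R0 gets saved value)
Final: R5 = 36

36


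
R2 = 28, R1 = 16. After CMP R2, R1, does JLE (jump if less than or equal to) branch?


Trace:
  R2 = 28, R1 = 16
  CMP R2, R1  → compares 28 vs 16
  JLE checks: is 28 less than or equal to 16?
  28 > 16, so condition is false
Branch taken: No

No


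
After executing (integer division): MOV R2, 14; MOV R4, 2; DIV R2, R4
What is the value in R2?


Register state trace:
  MOV R2, 14  → R2 = 14
  MOV R4, 2  → R4 = 2
  DIV R2, R4  → R2 = 14 // 2 = 7
Final: R2 = 7

7


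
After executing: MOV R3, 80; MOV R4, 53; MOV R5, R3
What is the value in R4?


Register state trace:
  MOV R3, 80  → R3 = 80
  MOV R4, 53  → R4 = 53
  MOV R5, R3  → R5 = 80
Final: R4 = 53

53


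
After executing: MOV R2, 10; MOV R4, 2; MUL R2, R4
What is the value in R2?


Register state trace:
  MOV R2, 10  → R2 = 10
  MOV R4, 2  → R4 = 2
  MUL R2, R4  → R2 = 10 * 2 = 20
Final: R2 = 20

20


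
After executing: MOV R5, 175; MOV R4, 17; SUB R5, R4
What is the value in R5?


Register state trace:
  MOV R5, 175  → R5 = 175
  MOV R4, 17  → R4 = 17
  SUB R5, R4  → R5 = 175 - 17 = 158
Final: R5 = 158

158


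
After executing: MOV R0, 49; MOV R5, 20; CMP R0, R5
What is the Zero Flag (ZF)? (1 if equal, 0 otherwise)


Register state trace:
  MOV R0, 49  → R0 = 49
  MOV R5, 20  → R5 = 20
  CMP R0, R5  → computes 49 - 20 = 29
  Result is nonzero, so values are not equal
ZF = 0

0


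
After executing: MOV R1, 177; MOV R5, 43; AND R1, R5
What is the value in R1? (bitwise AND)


Register state trace:
  MOV R1, 177  → R1 = 177 (0b10110001)
  MOV R5, 43  → R5 = 43 (0b00101011)
  AND R1, R5  → R1 = 177 AND 43 = 33 (0b00100001)
Final: R1 = 33

33


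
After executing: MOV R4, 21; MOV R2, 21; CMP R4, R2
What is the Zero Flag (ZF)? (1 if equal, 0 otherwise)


Register state trace:
  MOV R4, 21  → R4 = 21
  MOV R2, 21  → R2 = 21
  CMP R4, R2  → computes 21 - 21 = 0
  Result is zero, so values are equal
ZF = 1

1


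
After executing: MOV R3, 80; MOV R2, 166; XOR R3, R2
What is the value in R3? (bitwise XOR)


Register state trace:
  MOV R3, 80  → R3 = 80 (0b01010000)
  MOV R2, 166  → R2 = 166 (0b10100110)
  XOR R3, R2  → R3 = 80 XOR 166 = 246 (0b11110110)
Final: R3 = 246

246


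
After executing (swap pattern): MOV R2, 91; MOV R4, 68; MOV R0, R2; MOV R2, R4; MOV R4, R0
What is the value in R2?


Register state trace (swap pattern):
  MOV R2, 91  → R2 = 91
  MOV R4, 68  → R4 = 68
  MOV R0, R2  → R0 = 91  (save R2)
  MOV R2, R4  → R2 = 68  (R2 gets R4's value)
  MOV R4, R0  → R4 = 91  (R4 gets saved value)
Final: R2 = 68

68


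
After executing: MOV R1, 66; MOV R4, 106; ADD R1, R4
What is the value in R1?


Register state trace:
  MOV R1, 66  → R1 = 66
  MOV R4, 106  → R4 = 106
  ADD R1, R4  → R1 = 66 + 106 = 172
Final: R1 = 172

172


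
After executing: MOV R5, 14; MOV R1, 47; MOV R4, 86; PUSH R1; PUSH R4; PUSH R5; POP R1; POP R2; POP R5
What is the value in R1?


Stack trace (top is rightmost):
  MOV R5, 14  → R5 = 14
  MOV R1, 47  → R1 = 47
  MOV R4, 86  → R4 = 86
  PUSH R1  → stack: [47]
  PUSH R4  → stack: [47, 86]
  PUSH R5  → stack: [47, 86, 14]
  POP R1  → R1 = 14, stack: [47, 86]
  POP R2  → R2 = 86, stack: [47]
  POP R5  → R5 = 47, stack: []
Final: R1 = 14

14


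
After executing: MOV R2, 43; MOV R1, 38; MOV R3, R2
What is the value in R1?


Register state trace:
  MOV R2, 43  → R2 = 43
  MOV R1, 38  → R1 = 38
  MOV R3, R2  → R3 = 43
Final: R1 = 38

38


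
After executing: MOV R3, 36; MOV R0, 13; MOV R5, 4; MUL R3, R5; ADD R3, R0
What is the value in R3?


Register state trace:
  MOV R3, 36  → R3 = 36
  MOV R0, 13  → R0 = 13
  MOV R5, 4  → R5 = 4
  MUL R3, R5  → R3 = 36 * 4 = 144
  ADD R3, R0  → R3 = 144 + 13 = 157
Final: R3 = 157

157


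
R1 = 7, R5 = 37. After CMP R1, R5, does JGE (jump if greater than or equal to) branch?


Trace:
  R1 = 7, R5 = 37
  CMP R1, R5  → compares 7 vs 37
  JGE checks: is 7 greater than or equal to 37?
  7 < 37, so condition is false
Branch taken: No

No


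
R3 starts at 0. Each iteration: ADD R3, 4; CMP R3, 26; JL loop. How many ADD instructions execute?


Loop trace (R3 starts at 0, target 26, step 4):
  ADD #1: R3 = 0 + 4 = 4  → 4 < 26, loop
  ADD #2: R3 = 4 + 4 = 8  → 8 < 26, loop
  ADD #3: R3 = 8 + 4 = 12  → 12 < 26, loop
  ADD #4: R3 = 12 + 4 = 16  → 16 < 26, loop
  ADD #5: R3 = 16 + 4 = 20  → 20 < 26, loop
  ADD #6: R3 = 20 + 4 = 24  → 24 < 26, loop
  ADD #7: R3 = 24 + 4 = 28  → 28 >= 26, exit
Total ADD instructions: 7

7


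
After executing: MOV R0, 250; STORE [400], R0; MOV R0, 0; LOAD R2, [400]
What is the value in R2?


Register and memory trace:
  MOV R0, 250  → R0 = 250
  STORE [400], R0  → mem[400] = 250
  MOV R0, 0  → R0 = 0
  LOAD R2, [400]  → R2 = mem[400] = 250
Final: R2 = 250

250


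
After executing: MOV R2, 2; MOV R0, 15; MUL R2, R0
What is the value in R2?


Register state trace:
  MOV R2, 2  → R2 = 2
  MOV R0, 15  → R0 = 15
  MUL R2, R0  → R2 = 2 * 15 = 30
Final: R2 = 30

30


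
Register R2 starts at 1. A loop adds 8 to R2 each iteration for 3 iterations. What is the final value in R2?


Starting value: R2 = 1
  Iter 1: R2 = 1 + 8 = 9
  Iter 2: R2 = 9 + 8 = 17
  Iter 3: R2 = 17 + 8 = 25
Final: R2 = 25

25


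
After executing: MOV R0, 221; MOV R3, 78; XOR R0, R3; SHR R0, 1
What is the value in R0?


Register state trace:
  MOV R0, 221  → R0 = 221 (0b11011101)
  MOV R3, 78  → R3 = 78 (0b01001110)
  XOR R0, R3  → R0 = 221 XOR 78 = 147 (0b10010011)
  SHR R0, 1  → R0 = 147 >> 1 = 73
Final: R0 = 73

73


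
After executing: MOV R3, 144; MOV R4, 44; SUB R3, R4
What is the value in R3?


Register state trace:
  MOV R3, 144  → R3 = 144
  MOV R4, 44  → R4 = 44
  SUB R3, R4  → R3 = 144 - 44 = 100
Final: R3 = 100

100


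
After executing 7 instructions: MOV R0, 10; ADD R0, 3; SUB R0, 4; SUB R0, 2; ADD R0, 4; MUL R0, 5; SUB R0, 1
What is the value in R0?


Register state trace:
  MOV R0, 10  → R0 = 10
  ADD R0, 3  → R0 = 10 + 3 = 13
  SUB R0, 4  → R0 = 13 - 4 = 9
  SUB R0, 2  → R0 = 9 - 2 = 7
  ADD R0, 4  → R0 = 7 + 4 = 11
  MUL R0, 5  → R0 = 11 * 5 = 55
  SUB R0, 1  → R0 = 55 - 1 = 54
Final: R0 = 54

54


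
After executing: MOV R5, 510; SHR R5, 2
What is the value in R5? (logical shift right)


Register state trace:
  MOV R5, 510  → R5 = 510
  SHR R5, 2  → R5 = 510 >> 2 = 510 // 2^2 = 127
Final: R5 = 127

127


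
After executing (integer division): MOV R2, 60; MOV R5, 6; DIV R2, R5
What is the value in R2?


Register state trace:
  MOV R2, 60  → R2 = 60
  MOV R5, 6  → R5 = 6
  DIV R2, R5  → R2 = 60 // 6 = 10
Final: R2 = 10

10


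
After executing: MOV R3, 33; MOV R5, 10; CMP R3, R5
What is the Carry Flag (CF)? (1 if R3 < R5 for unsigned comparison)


Register state trace:
  MOV R3, 33  → R3 = 33
  MOV R5, 10  → R5 = 10
  CMP R3, R5  → unsigned 33 - 10: no borrow
  33 >= 10, so CF = 0
CF = 0

0


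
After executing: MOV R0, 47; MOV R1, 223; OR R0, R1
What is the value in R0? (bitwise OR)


Register state trace:
  MOV R0, 47  → R0 = 47 (0b00101111)
  MOV R1, 223  → R1 = 223 (0b11011111)
  OR R0, R1   → R0 = 47 OR 223 = 255 (0b11111111)
Final: R0 = 255

255


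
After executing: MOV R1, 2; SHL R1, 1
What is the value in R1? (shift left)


Register state trace:
  MOV R1, 2  → R1 = 2
  SHL R1, 1  → R1 = 2 << 1 = 2 * 2^1 = 4
Final: R1 = 4

4


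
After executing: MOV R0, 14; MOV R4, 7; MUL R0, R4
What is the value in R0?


Register state trace:
  MOV R0, 14  → R0 = 14
  MOV R4, 7  → R4 = 7
  MUL R0, R4  → R0 = 14 * 7 = 98
Final: R0 = 98

98


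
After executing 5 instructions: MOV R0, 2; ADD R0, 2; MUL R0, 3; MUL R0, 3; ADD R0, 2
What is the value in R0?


Register state trace:
  MOV R0, 2  → R0 = 2
  ADD R0, 2  → R0 = 2 + 2 = 4
  MUL R0, 3  → R0 = 4 * 3 = 12
  MUL R0, 3  → R0 = 12 * 3 = 36
  ADD R0, 2  → R0 = 36 + 2 = 38
Final: R0 = 38

38


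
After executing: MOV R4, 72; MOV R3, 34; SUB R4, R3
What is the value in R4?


Register state trace:
  MOV R4, 72  → R4 = 72
  MOV R3, 34  → R3 = 34
  SUB R4, R3  → R4 = 72 - 34 = 38
Final: R4 = 38

38


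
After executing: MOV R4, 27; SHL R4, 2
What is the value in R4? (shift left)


Register state trace:
  MOV R4, 27  → R4 = 27
  SHL R4, 2  → R4 = 27 << 2 = 27 * 2^2 = 108
Final: R4 = 108

108


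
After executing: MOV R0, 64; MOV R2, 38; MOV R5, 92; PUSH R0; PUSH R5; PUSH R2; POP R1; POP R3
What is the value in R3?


Stack trace (top is rightmost):
  MOV R0, 64  → R0 = 64
  MOV R2, 38  → R2 = 38
  MOV R5, 92  → R5 = 92
  PUSH R0  → stack: [64]
  PUSH R5  → stack: [64, 92]
  PUSH R2  → stack: [64, 92, 38]
  POP R1  → R1 = 38, stack: [64, 92]
  POP R3  → R3 = 92, stack: [64]
Final: R3 = 92

92


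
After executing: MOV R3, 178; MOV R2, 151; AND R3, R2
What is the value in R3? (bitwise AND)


Register state trace:
  MOV R3, 178  → R3 = 178 (0b10110010)
  MOV R2, 151  → R2 = 151 (0b10010111)
  AND R3, R2  → R3 = 178 AND 151 = 146 (0b10010010)
Final: R3 = 146

146


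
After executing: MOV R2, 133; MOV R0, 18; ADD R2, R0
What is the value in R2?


Register state trace:
  MOV R2, 133  → R2 = 133
  MOV R0, 18  → R0 = 18
  ADD R2, R0  → R2 = 133 + 18 = 151
Final: R2 = 151

151


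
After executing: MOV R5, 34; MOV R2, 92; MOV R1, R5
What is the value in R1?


Register state trace:
  MOV R5, 34  → R5 = 34
  MOV R2, 92  → R2 = 92
  MOV R1, R5  → R1 = 34
Final: R1 = 34

34


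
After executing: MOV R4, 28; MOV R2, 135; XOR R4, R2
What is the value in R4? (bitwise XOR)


Register state trace:
  MOV R4, 28  → R4 = 28 (0b00011100)
  MOV R2, 135  → R2 = 135 (0b10000111)
  XOR R4, R2  → R4 = 28 XOR 135 = 155 (0b10011011)
Final: R4 = 155

155


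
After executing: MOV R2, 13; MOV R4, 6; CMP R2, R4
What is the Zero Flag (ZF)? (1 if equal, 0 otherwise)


Register state trace:
  MOV R2, 13  → R2 = 13
  MOV R4, 6  → R4 = 6
  CMP R2, R4  → computes 13 - 6 = 7
  Result is nonzero, so values are not equal
ZF = 0

0


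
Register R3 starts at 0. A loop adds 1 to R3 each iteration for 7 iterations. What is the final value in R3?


Starting value: R3 = 0
  Iter 1: R3 = 0 + 1 = 1
  Iter 2: R3 = 1 + 1 = 2
  Iter 3: R3 = 2 + 1 = 3
  Iter 4: R3 = 3 + 1 = 4
  Iter 5: R3 = 4 + 1 = 5
  Iter 6: R3 = 5 + 1 = 6
  Iter 7: R3 = 6 + 1 = 7
Final: R3 = 7

7


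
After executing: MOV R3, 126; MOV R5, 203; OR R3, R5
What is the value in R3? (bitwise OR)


Register state trace:
  MOV R3, 126  → R3 = 126 (0b01111110)
  MOV R5, 203  → R5 = 203 (0b11001011)
  OR R3, R5   → R3 = 126 OR 203 = 255 (0b11111111)
Final: R3 = 255

255


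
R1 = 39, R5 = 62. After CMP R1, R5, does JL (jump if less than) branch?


Trace:
  R1 = 39, R5 = 62
  CMP R1, R5  → compares 39 vs 62
  JL checks: is 39 less than 62?
  39 < 62, so condition is true
Branch taken: Yes

Yes


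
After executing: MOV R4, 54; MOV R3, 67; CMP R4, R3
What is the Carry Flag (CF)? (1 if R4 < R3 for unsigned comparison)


Register state trace:
  MOV R4, 54  → R4 = 54
  MOV R3, 67  → R3 = 67
  CMP R4, R3  → unsigned 54 - 67: borrow occurs
  54 < 67, so CF = 1
CF = 1

1


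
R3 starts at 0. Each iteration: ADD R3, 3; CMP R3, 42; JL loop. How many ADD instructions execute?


Loop trace (R3 starts at 0, target 42, step 3):
  ADD #1: R3 = 0 + 3 = 3  → 3 < 42, loop
  ADD #2: R3 = 3 + 3 = 6  → 6 < 42, loop
  ADD #3: R3 = 6 + 3 = 9  → 9 < 42, loop
  ADD #4: R3 = 9 + 3 = 12  → 12 < 42, loop
  ADD #5: R3 = 12 + 3 = 15  → 15 < 42, loop
  ADD #6: R3 = 15 + 3 = 18  → 18 < 42, loop
  ADD #7: R3 = 18 + 3 = 21  → 21 < 42, loop
  ADD #8: R3 = 21 + 3 = 24  → 24 < 42, loop
  ADD #9: R3 = 24 + 3 = 27  → 27 < 42, loop
  ADD #10: R3 = 27 + 3 = 30  → 30 < 42, loop
  ADD #11: R3 = 30 + 3 = 33  → 33 < 42, loop
  ADD #12: R3 = 33 + 3 = 36  → 36 < 42, loop
  ADD #13: R3 = 36 + 3 = 39  → 39 < 42, loop
  ADD #14: R3 = 39 + 3 = 42  → 42 >= 42, exit
Total ADD instructions: 14

14


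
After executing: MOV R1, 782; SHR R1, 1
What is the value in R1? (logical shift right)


Register state trace:
  MOV R1, 782  → R1 = 782
  SHR R1, 1  → R1 = 782 >> 1 = 782 // 2^1 = 391
Final: R1 = 391

391


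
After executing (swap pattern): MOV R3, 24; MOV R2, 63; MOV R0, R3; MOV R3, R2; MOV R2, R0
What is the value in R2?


Register state trace (swap pattern):
  MOV R3, 24  → R3 = 24
  MOV R2, 63  → R2 = 63
  MOV R0, R3  → R0 = 24  (save R3)
  MOV R3, R2  → R3 = 63  (R3 gets R2's value)
  MOV R2, R0  → R2 = 24  (R2 gets saved value)
Final: R2 = 24

24


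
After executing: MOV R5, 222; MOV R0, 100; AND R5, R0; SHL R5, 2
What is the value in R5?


Register state trace:
  MOV R5, 222  → R5 = 222 (0b11011110)
  MOV R0, 100  → R0 = 100 (0b01100100)
  AND R5, R0  → R5 = 222 AND 100 = 68 (0b01000100)
  SHL R5, 2  → R5 = 68 << 2 = 272
Final: R5 = 272

272


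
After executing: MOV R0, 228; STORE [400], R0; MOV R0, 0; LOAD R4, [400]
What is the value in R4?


Register and memory trace:
  MOV R0, 228  → R0 = 228
  STORE [400], R0  → mem[400] = 228
  MOV R0, 0  → R0 = 0
  LOAD R4, [400]  → R4 = mem[400] = 228
Final: R4 = 228

228


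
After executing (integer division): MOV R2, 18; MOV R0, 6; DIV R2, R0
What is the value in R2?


Register state trace:
  MOV R2, 18  → R2 = 18
  MOV R0, 6  → R0 = 6
  DIV R2, R0  → R2 = 18 // 6 = 3
Final: R2 = 3

3


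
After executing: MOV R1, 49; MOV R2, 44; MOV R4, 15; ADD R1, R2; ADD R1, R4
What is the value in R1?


Register state trace:
  MOV R1, 49  → R1 = 49
  MOV R2, 44  → R2 = 44
  MOV R4, 15  → R4 = 15
  ADD R1, R2  → R1 = 49 + 44 = 93
  ADD R1, R4  → R1 = 93 + 15 = 108
Final: R1 = 108

108


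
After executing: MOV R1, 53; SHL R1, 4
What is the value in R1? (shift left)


Register state trace:
  MOV R1, 53  → R1 = 53
  SHL R1, 4  → R1 = 53 << 4 = 53 * 2^4 = 848
Final: R1 = 848

848


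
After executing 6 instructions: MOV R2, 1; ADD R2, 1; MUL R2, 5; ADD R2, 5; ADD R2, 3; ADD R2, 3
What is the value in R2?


Register state trace:
  MOV R2, 1  → R2 = 1
  ADD R2, 1  → R2 = 1 + 1 = 2
  MUL R2, 5  → R2 = 2 * 5 = 10
  ADD R2, 5  → R2 = 10 + 5 = 15
  ADD R2, 3  → R2 = 15 + 3 = 18
  ADD R2, 3  → R2 = 18 + 3 = 21
Final: R2 = 21

21


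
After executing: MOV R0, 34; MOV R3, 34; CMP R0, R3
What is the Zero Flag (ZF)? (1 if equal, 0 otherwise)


Register state trace:
  MOV R0, 34  → R0 = 34
  MOV R3, 34  → R3 = 34
  CMP R0, R3  → computes 34 - 34 = 0
  Result is zero, so values are equal
ZF = 1

1
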